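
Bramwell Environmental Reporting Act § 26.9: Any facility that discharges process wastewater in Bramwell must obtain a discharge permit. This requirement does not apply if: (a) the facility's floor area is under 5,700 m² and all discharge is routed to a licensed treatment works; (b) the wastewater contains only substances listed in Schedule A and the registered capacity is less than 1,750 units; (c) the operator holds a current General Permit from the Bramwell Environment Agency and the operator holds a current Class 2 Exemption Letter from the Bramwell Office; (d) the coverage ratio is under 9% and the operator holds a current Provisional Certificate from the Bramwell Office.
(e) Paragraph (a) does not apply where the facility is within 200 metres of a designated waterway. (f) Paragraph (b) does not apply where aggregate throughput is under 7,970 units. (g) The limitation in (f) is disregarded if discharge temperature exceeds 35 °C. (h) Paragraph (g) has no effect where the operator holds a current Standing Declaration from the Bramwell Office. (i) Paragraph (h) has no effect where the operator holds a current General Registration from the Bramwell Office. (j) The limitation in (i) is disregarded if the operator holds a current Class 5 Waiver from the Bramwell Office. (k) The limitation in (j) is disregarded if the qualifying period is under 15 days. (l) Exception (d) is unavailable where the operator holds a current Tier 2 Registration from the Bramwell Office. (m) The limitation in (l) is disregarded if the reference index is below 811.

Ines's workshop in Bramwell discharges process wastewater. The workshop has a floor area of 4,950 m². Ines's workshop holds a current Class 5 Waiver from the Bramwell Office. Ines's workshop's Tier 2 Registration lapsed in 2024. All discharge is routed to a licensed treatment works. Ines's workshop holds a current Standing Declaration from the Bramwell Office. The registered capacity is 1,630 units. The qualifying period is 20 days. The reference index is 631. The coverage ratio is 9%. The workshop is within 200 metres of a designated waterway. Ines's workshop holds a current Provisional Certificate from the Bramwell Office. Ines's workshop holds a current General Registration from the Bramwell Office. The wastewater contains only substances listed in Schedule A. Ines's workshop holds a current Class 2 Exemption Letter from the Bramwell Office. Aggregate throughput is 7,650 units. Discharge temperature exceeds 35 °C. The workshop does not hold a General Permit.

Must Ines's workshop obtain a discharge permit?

Yes — Ines's workshop must obtain a discharge permit.

Exception (a)'s conditions are all satisfied: the facility's floor area is 4,950 m², under the 5,700 m² limit; discharge is routed to a licensed treatment works. But: (e) operates against (a): the workshop is within 200 m of a designated waterway. Exception (a) does not apply.
All of (b)'s requirements are met (the wastewater is Schedule-A-only; the registered capacity is 1,630 units, less than the 1,750 units limit). But applying paragraphs (f)–(k): (f) operates against (b): aggregate throughput is 7,650 units, under the 7,970 units limit. (g) is triggered (discharge temperature exceeds 35 °C), but is displaced by (h): (h) operates against (g): a current Standing Declaration is held. (i) would limit (h) — a current General Registration is held — but (j) sets (i) aside: (j) operates against (i): a current Class 5 Waiver is held. (k) is not engaged (the qualifying period is 20 days, not under 15 days), so (j) stands. Exception (b) does not apply.
Exception (c) fails — no General Permit is held.
Exception (d) does not apply: the coverage ratio is 9%, not under 9%.
Every exception is unavailable, so the rule governs.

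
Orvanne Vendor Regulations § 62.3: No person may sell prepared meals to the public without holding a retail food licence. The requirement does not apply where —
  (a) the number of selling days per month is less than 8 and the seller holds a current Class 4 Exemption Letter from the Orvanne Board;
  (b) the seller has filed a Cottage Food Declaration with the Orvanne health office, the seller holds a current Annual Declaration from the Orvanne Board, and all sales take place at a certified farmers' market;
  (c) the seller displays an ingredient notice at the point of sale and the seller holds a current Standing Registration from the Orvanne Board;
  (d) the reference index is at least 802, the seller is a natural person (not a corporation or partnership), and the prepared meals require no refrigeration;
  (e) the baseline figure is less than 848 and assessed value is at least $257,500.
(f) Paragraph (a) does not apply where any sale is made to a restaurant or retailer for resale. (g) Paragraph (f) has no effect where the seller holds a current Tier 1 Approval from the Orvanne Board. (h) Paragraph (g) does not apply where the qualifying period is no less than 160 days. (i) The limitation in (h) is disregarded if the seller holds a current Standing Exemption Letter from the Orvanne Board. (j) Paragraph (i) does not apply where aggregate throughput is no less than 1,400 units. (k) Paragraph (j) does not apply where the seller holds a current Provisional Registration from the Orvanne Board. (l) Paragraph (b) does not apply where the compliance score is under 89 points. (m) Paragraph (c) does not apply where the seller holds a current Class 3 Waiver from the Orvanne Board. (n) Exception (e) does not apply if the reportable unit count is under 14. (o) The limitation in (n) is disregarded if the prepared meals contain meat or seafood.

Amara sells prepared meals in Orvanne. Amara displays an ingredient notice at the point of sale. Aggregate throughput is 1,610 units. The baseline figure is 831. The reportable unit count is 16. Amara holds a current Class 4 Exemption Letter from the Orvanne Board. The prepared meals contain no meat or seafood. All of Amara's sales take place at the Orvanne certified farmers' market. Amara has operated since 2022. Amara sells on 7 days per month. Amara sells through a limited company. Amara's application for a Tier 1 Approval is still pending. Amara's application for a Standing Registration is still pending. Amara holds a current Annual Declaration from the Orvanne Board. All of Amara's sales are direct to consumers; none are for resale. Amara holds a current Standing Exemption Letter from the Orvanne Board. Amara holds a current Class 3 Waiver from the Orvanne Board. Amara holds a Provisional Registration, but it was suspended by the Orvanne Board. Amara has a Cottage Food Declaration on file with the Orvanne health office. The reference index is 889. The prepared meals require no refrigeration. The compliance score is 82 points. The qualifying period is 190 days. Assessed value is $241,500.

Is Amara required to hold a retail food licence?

No — exception (a) applies; Amara is not required to hold a retail food licence.

Exception (a) is satisfied on its face — the number of selling days per month is 7, less than the 8 limit; a current Class 4 Exemption Letter is held. Applying paragraphs (f)–(k): (f) is not triggered — no sales are for resale. So (a) applies.
Exception (b)'s conditions are all satisfied: a Cottage Food Declaration is on file; a current Annual Declaration is held; all sales are at a certified farmers' market. However, paragraph (l) must be considered: (l) operates — the compliance score is 82 points, under the 89 points limit. (b) is therefore removed.
Exception (c) requires that the seller holds a current Standing Registration from the Orvanne Board; but no current Standing Registration is held, so (c) is unavailable.
Exception (d) requires that the seller is a natural person (not a corporation or partnership); but the seller operates through a limited company, so (d) is unavailable.
Exception (e) does not apply: assessed value is $241,500, short of $257,500.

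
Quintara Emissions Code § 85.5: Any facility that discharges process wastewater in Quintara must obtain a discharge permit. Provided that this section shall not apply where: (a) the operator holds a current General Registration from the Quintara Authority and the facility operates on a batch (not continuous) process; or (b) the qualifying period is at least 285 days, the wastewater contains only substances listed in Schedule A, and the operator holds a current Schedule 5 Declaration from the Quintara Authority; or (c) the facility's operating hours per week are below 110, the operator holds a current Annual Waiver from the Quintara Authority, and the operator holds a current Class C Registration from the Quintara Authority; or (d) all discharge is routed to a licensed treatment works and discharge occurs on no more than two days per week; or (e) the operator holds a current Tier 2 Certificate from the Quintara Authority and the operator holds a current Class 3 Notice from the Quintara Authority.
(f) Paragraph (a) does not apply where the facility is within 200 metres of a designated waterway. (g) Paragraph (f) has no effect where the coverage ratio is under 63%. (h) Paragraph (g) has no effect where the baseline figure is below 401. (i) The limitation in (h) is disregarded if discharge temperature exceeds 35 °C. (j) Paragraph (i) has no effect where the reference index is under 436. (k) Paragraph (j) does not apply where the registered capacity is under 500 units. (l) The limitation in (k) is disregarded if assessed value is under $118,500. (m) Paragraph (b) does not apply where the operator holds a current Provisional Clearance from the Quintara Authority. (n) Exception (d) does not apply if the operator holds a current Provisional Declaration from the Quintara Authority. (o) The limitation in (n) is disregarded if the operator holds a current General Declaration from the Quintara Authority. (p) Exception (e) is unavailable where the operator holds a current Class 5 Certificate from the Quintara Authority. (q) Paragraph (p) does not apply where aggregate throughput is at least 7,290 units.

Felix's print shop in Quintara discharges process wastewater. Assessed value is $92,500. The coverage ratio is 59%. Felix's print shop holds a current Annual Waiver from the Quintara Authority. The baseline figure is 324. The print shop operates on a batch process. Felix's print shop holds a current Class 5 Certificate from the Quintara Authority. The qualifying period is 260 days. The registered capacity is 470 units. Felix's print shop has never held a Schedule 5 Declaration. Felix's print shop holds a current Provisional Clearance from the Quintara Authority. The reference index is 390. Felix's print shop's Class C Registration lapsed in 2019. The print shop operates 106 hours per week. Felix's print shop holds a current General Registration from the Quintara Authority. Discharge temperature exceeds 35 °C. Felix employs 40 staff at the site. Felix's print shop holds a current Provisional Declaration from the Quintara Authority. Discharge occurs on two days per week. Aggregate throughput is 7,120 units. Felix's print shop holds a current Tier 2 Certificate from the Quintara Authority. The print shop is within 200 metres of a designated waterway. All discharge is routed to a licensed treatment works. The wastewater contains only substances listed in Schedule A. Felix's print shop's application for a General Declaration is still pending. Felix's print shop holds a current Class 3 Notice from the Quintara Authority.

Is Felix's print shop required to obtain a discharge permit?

Exception (a) is satisfied on its face — a current General Registration is held; the facility operates on a batch process. Turning to paragraphs (f)–(l): (f) is triggered — the print shop is within 200 m of a designated waterway. (g) would limit (f) — the coverage ratio is 59%, under the 63% limit — but (h) sets (g) aside: (h) operates against (g): the baseline figure is 324, below the 401 limit. (i) applies (discharge temperature exceeds 35 °C), but is overridden by (j): (j) applies — the reference index is 390, under the 436 limit. (k) would limit (j) — the registered capacity is 470 units, under the 500 units limit — but (l) sets (k) aside: (l) operates against (k): assessed value is $92,500, under the $118,500 limit. Exception (a) does not apply.
Exception (b) does not apply: the qualifying period is 260 days, short of 285 days.
Exception (c) fails — no current Class C Registration is held.
Exception (d)'s conditions are all satisfied: discharge is routed to a licensed treatment works; discharge occurs on no more than two days per week. Turning to paragraphs (n)–(o): (n) operates against (d): a current Provisional Declaration is held. (o), which would lift (n), is not triggered — no current General Declaration is held. So (d) is unavailable.
Exception (e)'s conditions are all satisfied: a current Tier 2 Certificate is held; a current Class 3 Notice is held. But: (p) is triggered — a current Class 5 Certificate is held. (q), which would lift (p), does not operate here — aggregate throughput is 7,120 units, short of 7,290 units. (e) is therefore removed.
None of the exceptions is available; § 85.5 applies in full.

Yes — Felix's print shop must obtain a discharge permit.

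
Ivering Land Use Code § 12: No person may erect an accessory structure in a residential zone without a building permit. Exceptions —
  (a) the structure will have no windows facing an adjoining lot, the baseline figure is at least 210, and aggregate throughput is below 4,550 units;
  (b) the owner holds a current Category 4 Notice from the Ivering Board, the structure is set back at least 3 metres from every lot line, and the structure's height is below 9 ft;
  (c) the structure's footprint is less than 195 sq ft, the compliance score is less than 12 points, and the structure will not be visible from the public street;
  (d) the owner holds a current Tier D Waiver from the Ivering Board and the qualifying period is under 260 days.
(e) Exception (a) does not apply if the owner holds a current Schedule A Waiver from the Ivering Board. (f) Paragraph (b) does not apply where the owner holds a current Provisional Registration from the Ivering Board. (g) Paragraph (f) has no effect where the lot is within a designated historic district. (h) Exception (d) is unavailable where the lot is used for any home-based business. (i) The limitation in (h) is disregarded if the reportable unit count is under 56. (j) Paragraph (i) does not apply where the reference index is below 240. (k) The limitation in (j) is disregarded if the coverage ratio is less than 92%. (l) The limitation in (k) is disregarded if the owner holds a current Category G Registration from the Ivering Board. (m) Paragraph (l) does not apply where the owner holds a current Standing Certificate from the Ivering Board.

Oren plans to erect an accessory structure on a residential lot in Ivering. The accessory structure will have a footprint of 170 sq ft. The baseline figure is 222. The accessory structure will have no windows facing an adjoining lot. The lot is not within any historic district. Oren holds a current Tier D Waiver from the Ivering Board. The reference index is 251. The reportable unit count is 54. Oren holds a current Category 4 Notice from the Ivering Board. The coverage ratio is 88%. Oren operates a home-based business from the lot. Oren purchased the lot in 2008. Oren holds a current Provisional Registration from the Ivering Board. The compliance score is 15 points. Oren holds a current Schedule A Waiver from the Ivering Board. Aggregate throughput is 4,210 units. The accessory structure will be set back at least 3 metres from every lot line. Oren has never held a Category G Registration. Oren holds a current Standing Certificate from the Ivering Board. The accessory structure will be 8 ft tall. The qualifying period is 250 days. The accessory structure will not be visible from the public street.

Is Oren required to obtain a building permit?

No — exception (d) applies; Oren does not need a building permit.

All of (a)'s requirements are met (no windows face an adjoining lot; the baseline figure is 222, meeting the 210 threshold; aggregate throughput is 4,210 units, below the 4,550 units limit). However, paragraph (e) must be considered: (e) operates against (a): a current Schedule A Waiver is held. So (a) is unavailable.
All of (b)'s requirements are met (a current Category 4 Notice is held; the setback is at least 3 m on every side; the structure's height is 8 ft, below the 9 ft limit). However, paragraphs (f)–(g) must be considered: (f) operates against (b): a current Provisional Registration is held. (g) does not operate here (the lot is not in a historic district), so (f) stands. So (b) is unavailable.
Exception (c) fails — the compliance score is 15 points, not less than 12 points.
Exception (d) is satisfied on its face — a current Tier D Waiver is held; the qualifying period is 250 days, under the 260 days limit. Applying paragraphs (h)–(m): (h) is engaged (a home-based business operates on the lot), but is overridden by (i): (i) is engaged — the reportable unit count is 54, under the 56 limit. (j), which would lift (i), is not engaged — the reference index is 251, not below 240. So (d) applies.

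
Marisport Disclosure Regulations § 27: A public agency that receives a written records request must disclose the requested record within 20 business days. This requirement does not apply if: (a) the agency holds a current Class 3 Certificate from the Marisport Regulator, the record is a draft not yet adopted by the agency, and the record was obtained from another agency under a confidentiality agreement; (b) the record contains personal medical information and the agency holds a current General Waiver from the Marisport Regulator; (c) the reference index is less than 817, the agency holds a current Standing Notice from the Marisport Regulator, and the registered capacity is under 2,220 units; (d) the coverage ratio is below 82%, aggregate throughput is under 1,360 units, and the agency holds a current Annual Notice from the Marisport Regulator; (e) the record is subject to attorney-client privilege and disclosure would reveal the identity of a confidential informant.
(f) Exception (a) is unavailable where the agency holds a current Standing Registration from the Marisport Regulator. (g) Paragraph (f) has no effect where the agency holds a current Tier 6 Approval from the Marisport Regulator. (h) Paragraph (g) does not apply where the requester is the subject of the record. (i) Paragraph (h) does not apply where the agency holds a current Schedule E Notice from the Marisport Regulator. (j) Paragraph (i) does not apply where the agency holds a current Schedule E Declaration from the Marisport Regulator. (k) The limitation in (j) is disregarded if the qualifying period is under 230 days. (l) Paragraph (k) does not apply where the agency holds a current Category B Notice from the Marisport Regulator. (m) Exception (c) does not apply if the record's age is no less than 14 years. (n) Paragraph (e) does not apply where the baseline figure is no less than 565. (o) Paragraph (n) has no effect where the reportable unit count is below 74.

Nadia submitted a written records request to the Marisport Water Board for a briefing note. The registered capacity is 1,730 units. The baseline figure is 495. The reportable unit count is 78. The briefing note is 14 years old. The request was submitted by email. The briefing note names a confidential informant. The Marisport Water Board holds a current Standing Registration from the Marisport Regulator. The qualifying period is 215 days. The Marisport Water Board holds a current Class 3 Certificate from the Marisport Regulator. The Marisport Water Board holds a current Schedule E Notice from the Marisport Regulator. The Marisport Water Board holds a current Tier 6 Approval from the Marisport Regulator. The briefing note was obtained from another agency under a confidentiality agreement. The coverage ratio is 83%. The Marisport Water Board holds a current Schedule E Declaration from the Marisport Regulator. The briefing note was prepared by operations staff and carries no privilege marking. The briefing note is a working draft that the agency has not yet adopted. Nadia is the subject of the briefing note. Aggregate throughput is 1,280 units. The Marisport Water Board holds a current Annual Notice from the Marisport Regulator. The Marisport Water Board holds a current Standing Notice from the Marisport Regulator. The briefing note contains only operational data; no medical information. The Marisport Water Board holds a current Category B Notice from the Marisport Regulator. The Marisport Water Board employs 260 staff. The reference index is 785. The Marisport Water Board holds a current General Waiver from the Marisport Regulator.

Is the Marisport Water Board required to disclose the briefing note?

Exception (a): a current Class 3 Certificate is held; the briefing note is an unadopted draft; the briefing note was obtained under a confidentiality agreement — every condition holds. However, paragraphs (f)–(l) must be considered: (f) applies — a current Standing Registration is held. (g) operates (a current Tier 6 Approval is held), but is set aside by (h): (h) operates against (g): Nadia is the subject of the briefing note. (i) would limit (h) — a current Schedule E Notice is held — but (j) sets (i) aside: (j) operates against (i): a current Schedule E Declaration is held. (k) would limit (j) — the qualifying period is 215 days, under the 230 days limit — but (l) sets (k) aside: (l) applies — a current Category B Notice is held. So (a) is unavailable.
Exception (b) does not apply: the briefing note contains only operational data.
All of (c)'s requirements are met (the reference index is 785, less than the 817 limit; a current Standing Notice is held; the registered capacity is 1,730 units, under the 2,220 units limit). But applying paragraph (m): (m) applies — the record's age is 14 years, meeting the 14 years threshold. (c) is therefore removed.
Exception (d) fails — the coverage ratio is 83%, not below 82%.
Exception (e) does not apply: the briefing note carries no privilege marking.
Every exception is unavailable, so the rule governs.

Yes — the Marisport Water Board must disclose the briefing note.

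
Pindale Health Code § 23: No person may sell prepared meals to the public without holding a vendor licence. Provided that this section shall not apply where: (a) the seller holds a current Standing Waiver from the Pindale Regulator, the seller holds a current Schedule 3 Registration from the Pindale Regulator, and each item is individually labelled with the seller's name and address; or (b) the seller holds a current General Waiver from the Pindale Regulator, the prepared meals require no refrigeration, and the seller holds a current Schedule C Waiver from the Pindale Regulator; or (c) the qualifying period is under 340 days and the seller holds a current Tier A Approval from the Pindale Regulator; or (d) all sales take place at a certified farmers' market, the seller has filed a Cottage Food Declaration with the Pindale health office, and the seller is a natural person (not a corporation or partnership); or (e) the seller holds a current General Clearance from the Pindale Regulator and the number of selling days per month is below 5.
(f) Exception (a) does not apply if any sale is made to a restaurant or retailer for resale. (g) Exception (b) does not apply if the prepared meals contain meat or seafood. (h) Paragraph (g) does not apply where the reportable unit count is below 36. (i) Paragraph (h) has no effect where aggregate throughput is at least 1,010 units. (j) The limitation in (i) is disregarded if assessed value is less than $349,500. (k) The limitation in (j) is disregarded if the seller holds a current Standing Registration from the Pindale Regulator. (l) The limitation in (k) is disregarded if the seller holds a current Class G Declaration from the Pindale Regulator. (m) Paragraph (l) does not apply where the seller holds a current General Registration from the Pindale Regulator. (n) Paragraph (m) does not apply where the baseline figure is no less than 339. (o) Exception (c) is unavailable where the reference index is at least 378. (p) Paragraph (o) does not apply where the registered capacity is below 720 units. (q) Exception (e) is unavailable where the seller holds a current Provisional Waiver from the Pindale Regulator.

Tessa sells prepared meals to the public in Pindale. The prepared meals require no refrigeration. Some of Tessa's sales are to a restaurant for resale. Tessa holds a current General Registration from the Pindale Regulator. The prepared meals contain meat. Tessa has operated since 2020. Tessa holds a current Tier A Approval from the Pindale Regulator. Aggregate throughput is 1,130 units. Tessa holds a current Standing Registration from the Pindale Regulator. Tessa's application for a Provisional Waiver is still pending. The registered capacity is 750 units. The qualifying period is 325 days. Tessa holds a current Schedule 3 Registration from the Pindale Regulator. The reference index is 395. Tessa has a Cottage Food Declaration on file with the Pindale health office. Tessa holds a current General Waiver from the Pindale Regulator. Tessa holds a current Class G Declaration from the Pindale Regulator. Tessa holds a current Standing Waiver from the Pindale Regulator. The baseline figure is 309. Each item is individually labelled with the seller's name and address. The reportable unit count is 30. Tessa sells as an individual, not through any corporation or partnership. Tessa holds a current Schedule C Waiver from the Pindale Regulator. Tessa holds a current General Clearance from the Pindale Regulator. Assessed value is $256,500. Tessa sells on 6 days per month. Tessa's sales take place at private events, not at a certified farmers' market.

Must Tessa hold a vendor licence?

Yes — Tessa must hold a vendor licence.

Exception (a): a current Standing Waiver is held; a current Schedule 3 Registration is held; items are individually labelled — every condition holds. But: (f) applies — some sales are to a restaurant for resale. Exception (a) does not apply.
All of (b)'s requirements are met (a current General Waiver is held; the prepared meals are shelf-stable; a current Schedule C Waiver is held). But: (g) operates against (b): the prepared meals contain meat. (h) is engaged (the reportable unit count is 30, below the 36 limit), but is itself disapplied by (i): (i) operates against (h): aggregate throughput is 1,130 units, meeting the 1,010 units threshold. (j) would limit (i) — assessed value is $256,500, less than the $349,500 limit — but (k) sets (j) aside: (k) is triggered — a current Standing Registration is held. (l) is engaged (a current Class G Declaration is held), but is displaced by (m): (m) is engaged — a current General Registration is held. (n), which would lift (m), does not operate here — the baseline figure is 309, short of 339. (b) is therefore removed.
Exception (c) is satisfied on its face — the qualifying period is 325 days, under the 340 days limit; a current Tier A Approval is held. But: (o) operates against (c): the reference index is 395, meeting the 378 threshold. (p), which would lift (o), is inapplicable — the registered capacity is 750 units, not below 720 units. (c) is therefore removed.
Exception (d) requires that all sales take place at a certified farmers' market; but sales are at private events, not a certified farmers' market, so (d) is unavailable.
Exception (e) fails — the number of selling days per month is 6, not below 5.
None of the exceptions is available; § 23 applies in full.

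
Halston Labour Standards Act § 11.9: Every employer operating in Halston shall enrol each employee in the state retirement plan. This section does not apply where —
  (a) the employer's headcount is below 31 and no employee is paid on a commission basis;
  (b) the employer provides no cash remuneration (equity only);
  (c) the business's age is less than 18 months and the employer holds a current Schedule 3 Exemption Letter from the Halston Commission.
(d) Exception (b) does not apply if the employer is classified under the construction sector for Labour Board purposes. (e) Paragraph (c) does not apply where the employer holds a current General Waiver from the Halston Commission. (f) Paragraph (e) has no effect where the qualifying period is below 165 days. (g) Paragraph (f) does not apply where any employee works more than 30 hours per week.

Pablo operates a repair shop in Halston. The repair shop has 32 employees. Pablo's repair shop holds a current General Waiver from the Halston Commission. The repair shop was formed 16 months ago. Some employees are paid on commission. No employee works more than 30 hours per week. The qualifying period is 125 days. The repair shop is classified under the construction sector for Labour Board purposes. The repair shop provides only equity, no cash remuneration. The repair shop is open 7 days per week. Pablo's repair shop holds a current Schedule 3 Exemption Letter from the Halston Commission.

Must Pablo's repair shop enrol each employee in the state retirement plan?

No — exception (c) applies; Pablo's repair shop is not required to enrol each employee in the state retirement plan.

Exception (a) fails — the employer's headcount is 32, not below 31.
Exception (b) is satisfied on its face — remuneration is equity-only. But applying paragraph (d): (d) operates against (b): the repair shop is classified under the construction sector. (b) is therefore removed.
All of (c)'s requirements are met (the business's age is 16 months, less than the 18 months limit; a current Schedule 3 Exemption Letter is held). Applying paragraphs (e)–(g): (e) would limit (c) — a current General Waiver is held — but (f) sets (e) aside: (f) operates against (e): the qualifying period is 125 days, below the 165 days limit. (g) does not operate here (no employee exceeds 30 hours/week), so (f) stands. (c) remains available.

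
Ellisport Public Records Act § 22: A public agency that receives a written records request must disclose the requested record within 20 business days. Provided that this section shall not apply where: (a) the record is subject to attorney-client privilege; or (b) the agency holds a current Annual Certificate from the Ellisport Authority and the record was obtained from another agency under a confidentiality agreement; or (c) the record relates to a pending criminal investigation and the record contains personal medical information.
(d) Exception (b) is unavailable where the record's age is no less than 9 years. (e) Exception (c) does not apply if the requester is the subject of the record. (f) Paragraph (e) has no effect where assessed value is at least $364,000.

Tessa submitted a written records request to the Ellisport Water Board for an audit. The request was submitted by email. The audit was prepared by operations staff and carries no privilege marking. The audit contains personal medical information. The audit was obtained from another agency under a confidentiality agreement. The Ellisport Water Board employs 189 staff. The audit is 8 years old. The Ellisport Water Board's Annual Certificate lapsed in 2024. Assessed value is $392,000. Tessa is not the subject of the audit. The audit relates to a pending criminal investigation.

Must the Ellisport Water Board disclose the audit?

Exception (a) fails — the audit carries no privilege marking.
Exception (b) fails — no current Annual Certificate is held.
Exception (c) is satisfied on its face — the audit relates to a pending investigation; the audit contains personal medical information. Applying paragraphs (e)–(f): (e), which would limit (c), is not engaged: Tessa is not the subject of the audit. Exception (c) stands.

No — exception (c) applies; the Ellisport Water Board is not required to disclose the audit.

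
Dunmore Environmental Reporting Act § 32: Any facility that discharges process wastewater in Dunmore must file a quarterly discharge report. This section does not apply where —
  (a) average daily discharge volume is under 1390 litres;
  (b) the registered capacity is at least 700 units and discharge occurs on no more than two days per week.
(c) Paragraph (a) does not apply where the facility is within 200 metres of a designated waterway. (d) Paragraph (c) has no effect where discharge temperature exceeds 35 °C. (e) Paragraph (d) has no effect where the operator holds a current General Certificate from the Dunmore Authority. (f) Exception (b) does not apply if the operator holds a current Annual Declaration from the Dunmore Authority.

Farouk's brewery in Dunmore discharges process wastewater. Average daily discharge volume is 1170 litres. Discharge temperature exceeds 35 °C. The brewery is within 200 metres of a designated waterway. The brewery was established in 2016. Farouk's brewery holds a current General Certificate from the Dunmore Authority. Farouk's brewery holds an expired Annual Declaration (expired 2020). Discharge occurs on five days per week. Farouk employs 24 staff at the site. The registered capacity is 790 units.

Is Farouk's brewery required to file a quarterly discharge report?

Yes — Farouk's brewery must file a quarterly discharge report.

All of (a)'s requirements are met (average daily discharge volume is 1170 litres, under the 1390 litres limit). But applying paragraphs (c)–(e): (c) is engaged — the brewery is within 200 m of a designated waterway. (d) would limit (c) — discharge temperature exceeds 35 °C — but (e) sets (d) aside: (e) operates against (d): a current General Certificate is held. Exception (a) does not apply.
Exception (b) fails — discharge occurs on five days per week.
No exception displaces § 32.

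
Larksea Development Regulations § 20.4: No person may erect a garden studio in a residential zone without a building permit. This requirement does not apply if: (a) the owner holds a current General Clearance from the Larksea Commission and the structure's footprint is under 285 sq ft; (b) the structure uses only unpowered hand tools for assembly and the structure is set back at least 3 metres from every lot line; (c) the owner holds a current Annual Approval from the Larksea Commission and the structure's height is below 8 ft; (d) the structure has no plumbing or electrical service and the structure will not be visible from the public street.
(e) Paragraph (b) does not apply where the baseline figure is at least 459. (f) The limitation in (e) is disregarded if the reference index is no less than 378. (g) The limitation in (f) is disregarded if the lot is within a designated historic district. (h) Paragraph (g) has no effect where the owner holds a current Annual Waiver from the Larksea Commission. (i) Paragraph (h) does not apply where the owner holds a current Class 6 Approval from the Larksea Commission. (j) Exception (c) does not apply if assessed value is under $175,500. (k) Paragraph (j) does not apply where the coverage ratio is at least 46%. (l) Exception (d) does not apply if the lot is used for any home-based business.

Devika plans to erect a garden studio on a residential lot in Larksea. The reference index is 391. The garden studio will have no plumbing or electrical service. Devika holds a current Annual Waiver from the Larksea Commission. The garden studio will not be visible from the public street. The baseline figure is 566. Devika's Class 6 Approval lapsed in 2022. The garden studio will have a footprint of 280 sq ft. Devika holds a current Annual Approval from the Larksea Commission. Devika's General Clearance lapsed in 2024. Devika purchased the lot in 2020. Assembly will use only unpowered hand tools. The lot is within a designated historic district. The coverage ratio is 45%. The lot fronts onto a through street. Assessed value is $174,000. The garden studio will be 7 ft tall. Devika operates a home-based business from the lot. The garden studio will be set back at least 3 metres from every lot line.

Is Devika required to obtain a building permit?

Exception (a) fails — no current General Clearance is held.
All of (b)'s requirements are met (assembly uses only hand tools; the setback is at least 3 m on every side). Considering the limiting provisions: (e) is engaged (the baseline figure is 566, meeting the 459 threshold), but is displaced by (f): (f) operates against (e): the reference index is 391, meeting the 378 threshold. (g) operates (the lot is in a historic district), but yields to (h): (h) operates against (g): a current Annual Waiver is held. (i) is inapplicable (there is no Class 6 Approval in force), so (h) stands. So (b) applies.
Exception (c): a current Annual Approval is held; the structure's height is 7 ft, below the 8 ft limit — every condition holds. Turning to paragraphs (j)–(k): (j) operates against (c): assessed value is $174,000, under the $175,500 limit. (k) is not triggered (the coverage ratio is 45%, short of 46%), so (j) stands. (c) is therefore removed.
Exception (d): there is no plumbing or electrical service; the structure will not be visible from the street — every condition holds. Turning to paragraph (l): (l) is engaged — a home-based business operates on the lot. (d) is therefore removed.

No — exception (b) applies; Devika does not need a building permit.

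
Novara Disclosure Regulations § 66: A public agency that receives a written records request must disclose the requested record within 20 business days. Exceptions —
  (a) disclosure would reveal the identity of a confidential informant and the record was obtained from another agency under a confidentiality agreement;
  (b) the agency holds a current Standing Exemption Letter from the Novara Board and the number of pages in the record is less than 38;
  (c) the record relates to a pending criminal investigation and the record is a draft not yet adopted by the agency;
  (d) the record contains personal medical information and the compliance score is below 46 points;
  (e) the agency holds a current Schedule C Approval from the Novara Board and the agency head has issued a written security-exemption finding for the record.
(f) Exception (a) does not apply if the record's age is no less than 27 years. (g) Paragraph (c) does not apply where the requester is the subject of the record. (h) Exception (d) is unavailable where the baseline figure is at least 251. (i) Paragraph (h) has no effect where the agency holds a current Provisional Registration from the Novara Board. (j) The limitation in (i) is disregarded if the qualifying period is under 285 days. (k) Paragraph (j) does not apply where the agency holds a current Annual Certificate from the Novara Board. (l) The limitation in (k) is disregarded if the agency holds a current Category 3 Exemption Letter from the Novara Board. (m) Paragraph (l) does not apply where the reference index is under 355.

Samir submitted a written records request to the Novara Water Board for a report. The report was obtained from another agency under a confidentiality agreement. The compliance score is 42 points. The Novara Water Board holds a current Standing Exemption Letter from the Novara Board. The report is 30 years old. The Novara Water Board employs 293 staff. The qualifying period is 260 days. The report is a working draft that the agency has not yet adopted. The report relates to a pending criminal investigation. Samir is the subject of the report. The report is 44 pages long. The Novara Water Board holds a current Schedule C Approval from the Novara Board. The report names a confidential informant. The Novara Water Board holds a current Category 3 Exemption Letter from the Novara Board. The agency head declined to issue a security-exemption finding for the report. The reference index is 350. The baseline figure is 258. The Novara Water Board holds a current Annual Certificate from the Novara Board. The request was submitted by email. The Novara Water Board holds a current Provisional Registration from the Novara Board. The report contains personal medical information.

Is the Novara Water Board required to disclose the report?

No — exception (d) applies; the Novara Water Board is not required to disclose the report.

All of (a)'s requirements are met (the report names a confidential informant; the report was obtained under a confidentiality agreement). However, paragraph (f) must be considered: (f) operates against (a): the record's age is 30 years, meeting the 27 years threshold. So (a) is unavailable.
Exception (b) does not apply: the number of pages in the record is 44, not less than 38.
All of (c)'s requirements are met (the report relates to a pending investigation; the report is an unadopted draft). But applying paragraph (g): (g) operates against (c): Samir is the subject of the report. (c) is therefore removed.
All of (d)'s requirements are met (the report contains personal medical information; the compliance score is 42 points, below the 46 points limit). Applying paragraphs (h)–(m): (h) is engaged (the baseline figure is 258, meeting the 251 threshold), but is itself disapplied by (i): (i) operates against (h): a current Provisional Registration is held. (j) operates (the qualifying period is 260 days, under the 285 days limit), but is overridden by (k): (k) operates against (j): a current Annual Certificate is held. (l) is triggered (a current Category 3 Exemption Letter is held), but is overridden by (m): (m) operates against (l): the reference index is 350, under the 355 limit. Exception (d) stands.
Exception (e) fails — the agency head declined to issue a security-exemption finding.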